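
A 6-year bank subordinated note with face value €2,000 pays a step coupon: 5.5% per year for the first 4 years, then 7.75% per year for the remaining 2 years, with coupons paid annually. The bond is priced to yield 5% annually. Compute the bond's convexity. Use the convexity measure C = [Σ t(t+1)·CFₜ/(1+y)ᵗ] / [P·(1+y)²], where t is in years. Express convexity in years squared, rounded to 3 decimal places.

32.069

With y = 0.05:
  t   CF        PV=CF/(1+0.05)^t    t·PV        t(t+1)·PV
  1       110.00       104.7619       104.7619         209.5238
  2       110.00        99.7732       199.5465         598.6395
  3       110.00        95.0221       285.0664       1,140.2656
  4       110.00        90.4973       361.9891       1,809.9454
  5       155.00       121.4466       607.2328       3,643.3967
  6     2,155.00     1,608.0942     9,648.5651      67,539.9555
  Σ                  2,119.5953    11,207.1617      74,941.7266
P = 2,119.5953.
Convexity = Σ t(t+1)·PV / [P·(1+y)²] = 74,941.7266 / (2,119.5953 × 1.102500) = 32.06950.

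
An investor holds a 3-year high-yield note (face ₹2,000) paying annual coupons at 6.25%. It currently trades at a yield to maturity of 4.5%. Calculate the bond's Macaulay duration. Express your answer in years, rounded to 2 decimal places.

2.83 years

Periodic yield y = 0.045. Discount each cash flow and weight by its year:
  t   CF        PV=CF/(1+0.045)^t    t·PV
  1       125.00       119.6172       119.6172
  2       125.00       114.4662       228.9325
  3     2,125.00     1,862.1303     5,586.3909
  Σ                  2,096.2138     5,934.9406
Price P = Σ PV = 2,096.2138.
Macaulay duration = Σ(t·PV) / P = 5,934.9406 / 2,096.2138 = 2.83127 years.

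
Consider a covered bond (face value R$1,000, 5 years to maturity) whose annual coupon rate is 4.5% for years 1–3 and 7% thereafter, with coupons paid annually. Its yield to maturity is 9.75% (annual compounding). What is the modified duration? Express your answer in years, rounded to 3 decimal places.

Periodic yield y = 0.0975. First find Macaulay duration:
  t   CF        PV=CF/(1+0.0975)^t    t·PV
  1        45.00        41.0023        41.0023
  2        45.00        37.3597        74.7194
  3        45.00        34.0407       102.1222
  4        70.00        48.2481       192.9923
  5     1,070.00       671.9874     3,359.9370
  Σ                    832.6382     3,770.7732
P = 832.6382; Macaulay duration = 3,770.7732 / 832.6382 = 4.52871 years.
Modified duration = D_Mac / (1 + y) = 4.52871 / 1.0975 = 4.12638 years.

4.126 years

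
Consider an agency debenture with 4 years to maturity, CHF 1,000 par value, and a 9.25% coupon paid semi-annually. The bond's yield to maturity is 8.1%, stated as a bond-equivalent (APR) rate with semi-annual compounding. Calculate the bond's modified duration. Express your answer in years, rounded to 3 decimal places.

Periodic yield y = 0.0405. First find Macaulay duration:
  t   CF        PV=CF/(1+0.0405)^t    t·PV
  1        46.25        44.4498        44.4498
  2        46.25        42.7196        85.4393
  3        46.25        41.0568       123.1705
  4        46.25        39.4588       157.8350
  5        46.25        37.9229       189.6144
  6        46.25        36.4468       218.6807
  7        46.25        35.0281       245.1970
  8     1,046.25       761.5507     6,092.4052
  Σ                  1,038.6335     7,156.7920
P = 1,038.6335; Macaulay duration = 7,156.7920 / 1,038.6335 = 6.89058 half-year periods = 3.44529 years.
Modified duration = D_Mac / (1 + y) = 3.44529 / 1.0405 = 3.31119 years.

3.311 years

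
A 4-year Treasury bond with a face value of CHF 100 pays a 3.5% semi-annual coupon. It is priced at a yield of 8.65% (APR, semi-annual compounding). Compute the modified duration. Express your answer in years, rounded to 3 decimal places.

3.584 years

Periodic yield y = 0.04325. First find Macaulay duration:
  t   CF        PV=CF/(1+0.04325)^t    t·PV
  1         1.75         1.6775         1.6775
  2         1.75         1.6079         3.2158
  3         1.75         1.5412         4.6237
  4         1.75         1.4774         5.9094
  5         1.75         1.4161         7.0805
  6         1.75         1.3574         8.1444
  7         1.75         1.3011         9.1079
  8       101.75        72.5149       580.1192
  Σ                     82.8935       619.8785
P = 82.8935; Macaulay duration = 619.8785 / 82.8935 = 7.47801 half-year periods = 3.73901 years.
Modified duration = D_Mac / (1 + y) = 3.73901 / 1.04325 = 3.58400 years.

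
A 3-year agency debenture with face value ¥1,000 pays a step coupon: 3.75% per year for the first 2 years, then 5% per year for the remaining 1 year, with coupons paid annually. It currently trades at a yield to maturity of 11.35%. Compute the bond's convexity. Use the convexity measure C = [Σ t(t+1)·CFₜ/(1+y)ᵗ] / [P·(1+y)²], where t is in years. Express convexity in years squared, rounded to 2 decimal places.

With y = 0.1135:
  t   CF        PV=CF/(1+0.1135)^t    t·PV        t(t+1)·PV
  1        37.50        33.6776        33.6776          67.3552
  2        37.50        30.2448        60.4896         181.4688
  3     1,050.00       760.5340     2,281.6020       9,126.4080
  Σ                    824.4564     2,375.7692       9,375.2320
P = 824.4564.
Convexity = Σ t(t+1)·PV / [P·(1+y)²] = 9,375.2320 / (824.4564 × 1.239882) = 9.17136.

9.17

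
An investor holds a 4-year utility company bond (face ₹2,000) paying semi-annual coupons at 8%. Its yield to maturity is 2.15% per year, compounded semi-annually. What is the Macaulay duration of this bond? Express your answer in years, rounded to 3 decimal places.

3.557 years

Periodic yield y = 0.01075. Discount each cash flow and weight by its period:
  t   CF        PV=CF/(1+0.01075)^t    t·PV
  1        80.00        79.1491        79.1491
  2        80.00        78.3073       156.6147
  3        80.00        77.4745       232.4235
  4        80.00        76.6505       306.6020
  5        80.00        75.8353       379.1763
  6        80.00        75.0287       450.1723
  7        80.00        74.2307       519.6151
  8     2,080.00     1,909.4722    15,275.7774
  Σ                  2,446.1484    17,399.5305
Price P = Σ PV = 2,446.1484.
Macaulay duration = Σ(t·PV) / P = 17,399.5305 / 2,446.1484 = 7.11303 half-year periods.
In years: 7.11303 / 2 = 3.55652 years.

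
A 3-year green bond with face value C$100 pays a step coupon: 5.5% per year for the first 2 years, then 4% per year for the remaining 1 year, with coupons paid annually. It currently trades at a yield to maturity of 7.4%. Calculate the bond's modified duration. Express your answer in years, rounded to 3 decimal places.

Periodic yield y = 0.074. First find Macaulay duration:
  t   CF        PV=CF/(1+0.074)^t    t·PV
  1         5.50         5.1210         5.1210
  2         5.50         4.7682         9.5364
  3       104.00        83.9500       251.8499
  Σ                     93.8392       266.5073
P = 93.8392; Macaulay duration = 266.5073 / 93.8392 = 2.84004 years.
Modified duration = D_Mac / (1 + y) = 2.84004 / 1.074 = 2.64436 years.

2.644 years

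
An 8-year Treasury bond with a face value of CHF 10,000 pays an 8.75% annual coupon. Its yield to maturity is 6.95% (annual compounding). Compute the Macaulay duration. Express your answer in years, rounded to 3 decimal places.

6.180 years

Periodic yield y = 0.0695. Discount each cash flow and weight by its year:
  t   CF        PV=CF/(1+0.0695)^t    t·PV
  1       875.00       818.1393       818.1393
  2       875.00       764.9736     1,529.9473
  3       875.00       715.2629     2,145.7886
  4       875.00       668.7825     2,675.1300
  5       875.00       625.3226     3,126.6129
  6       875.00       584.6868     3,508.1210
  7       875.00       546.6918     3,826.8423
  8    10,875.00     6,353.0600    50,824.4797
  Σ                 11,076.9195    68,455.0612
Price P = Σ PV = 11,076.9195.
Macaulay duration = Σ(t·PV) / P = 68,455.0612 / 11,076.9195 = 6.17997 years.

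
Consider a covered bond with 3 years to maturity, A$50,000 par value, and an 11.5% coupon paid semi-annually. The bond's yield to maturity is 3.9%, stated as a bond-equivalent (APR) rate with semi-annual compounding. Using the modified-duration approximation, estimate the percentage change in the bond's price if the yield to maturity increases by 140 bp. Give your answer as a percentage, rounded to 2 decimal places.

Periodic yield y = 0.0195. Modified duration first:
  t   CF        PV=CF/(1+0.0195)^t    t·PV
  1     2,875.00     2,820.0098     2,820.0098
  2     2,875.00     2,766.0714     5,532.1428
  3     2,875.00     2,713.1647     8,139.4941
  4     2,875.00     2,661.2699    10,645.0798
  5     2,875.00     2,610.3678    13,051.8388
  6    52,875.00    47,089.8167   282,538.9001
  Σ                 60,660.7003   322,727.4654
P = 60,660.7003; D_Mac = 5.32021 half-year periods = 2.66010 yrs; D_mod = 2.66010/(1+0.0195) = 2.60922 yrs.
ΔP/P ≈ -D_mod · Δy = -2.60922 × (+0.014) = -0.036529 = -3.6529%.

-3.65%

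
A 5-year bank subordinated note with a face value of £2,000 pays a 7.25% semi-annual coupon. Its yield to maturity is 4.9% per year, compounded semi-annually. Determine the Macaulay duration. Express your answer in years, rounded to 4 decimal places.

Periodic yield y = 0.0245. Discount each cash flow and weight by its period:
  t   CF        PV=CF/(1+0.0245)^t    t·PV
  1        72.50        70.7662        70.7662
  2        72.50        69.0739       138.1478
  3        72.50        67.4221       202.2662
  4        72.50        65.8097       263.2389
  5        72.50        64.2360       321.1798
  6        72.50        62.6998       376.1989
  7        72.50        61.2004       428.4028
  8        72.50        59.7368       477.8948
  9        72.50        58.3083       524.7747
  10    2,072.50     1,626.9526    16,269.5264
  Σ                  2,206.2059    19,072.3966
Price P = Σ PV = 2,206.2059.
Macaulay duration = Σ(t·PV) / P = 19,072.3966 / 2,206.2059 = 8.64489 half-year periods.
In years: 8.64489 / 2 = 4.32244 years.

4.3224 years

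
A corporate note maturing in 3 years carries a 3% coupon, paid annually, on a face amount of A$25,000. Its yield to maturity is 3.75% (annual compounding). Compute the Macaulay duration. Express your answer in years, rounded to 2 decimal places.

2.91 years

Periodic yield y = 0.0375. Discount each cash flow and weight by its year:
  t   CF        PV=CF/(1+0.0375)^t    t·PV
  1       750.00       722.8916       722.8916
  2       750.00       696.7630     1,393.5259
  3    25,750.00    23,057.5372    69,172.6115
  Σ                 24,477.1917    71,289.0290
Price P = Σ PV = 24,477.1917.
Macaulay duration = Σ(t·PV) / P = 71,289.0290 / 24,477.1917 = 2.91247 years.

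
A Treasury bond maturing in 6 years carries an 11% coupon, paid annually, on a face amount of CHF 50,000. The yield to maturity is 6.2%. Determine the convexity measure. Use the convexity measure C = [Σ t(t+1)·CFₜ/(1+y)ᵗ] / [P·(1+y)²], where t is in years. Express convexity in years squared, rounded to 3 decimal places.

27.695

With y = 0.062:
  t   CF        PV=CF/(1+0.062)^t    t·PV        t(t+1)·PV
  1     5,500.00     5,178.9077     5,178.9077      10,357.8154
  2     5,500.00     4,876.5609     9,753.1219      29,259.3657
  3     5,500.00     4,591.8653    13,775.5959      55,102.3835
  4     5,500.00     4,323.7903    17,295.1612      86,475.8059
  5     5,500.00     4,071.3656    20,356.8281     122,140.9688
  6    55,500.00    38,685.2923   232,111.7538   1,624,782.2765
  Σ                 61,727.7822   298,471.3686   1,928,118.6159
P = 61,727.7822.
Convexity = Σ t(t+1)·PV / [P·(1+y)²] = 1,928,118.6159 / (61,727.7822 × 1.127844) = 27.69517.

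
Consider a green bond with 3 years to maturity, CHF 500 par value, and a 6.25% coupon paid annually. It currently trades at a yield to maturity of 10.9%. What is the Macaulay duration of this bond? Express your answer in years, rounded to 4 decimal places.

2.8155 years

Periodic yield y = 0.109. Discount each cash flow and weight by its year:
  t   CF        PV=CF/(1+0.109)^t    t·PV
  1        31.25        28.1785        28.1785
  2        31.25        25.4090        50.8179
  3       531.25       389.4972     1,168.4915
  Σ                    443.0847     1,247.4880
Price P = Σ PV = 443.0847.
Macaulay duration = Σ(t·PV) / P = 1,247.4880 / 443.0847 = 2.81546 years.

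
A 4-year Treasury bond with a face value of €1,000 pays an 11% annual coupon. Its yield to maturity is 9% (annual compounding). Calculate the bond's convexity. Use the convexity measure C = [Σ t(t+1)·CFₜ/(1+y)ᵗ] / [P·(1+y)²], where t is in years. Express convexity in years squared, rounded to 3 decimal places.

With y = 0.09:
  t   CF        PV=CF/(1+0.09)^t    t·PV        t(t+1)·PV
  1       110.00       100.9174       100.9174         201.8349
  2       110.00        92.5848       185.1696         555.5088
  3       110.00        84.9402       254.8205       1,019.2822
  4     1,110.00       786.3520     3,145.4079      15,727.0397
  Σ                  1,064.7944     3,686.3155      17,503.6655
P = 1,064.7944.
Convexity = Σ t(t+1)·PV / [P·(1+y)²] = 17,503.6655 / (1,064.7944 × 1.188100) = 13.83599.

13.836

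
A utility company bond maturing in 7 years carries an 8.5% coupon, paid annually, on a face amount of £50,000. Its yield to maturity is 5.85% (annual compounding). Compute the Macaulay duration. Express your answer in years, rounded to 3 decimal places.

Periodic yield y = 0.0585. Discount each cash flow and weight by its year:
  t   CF        PV=CF/(1+0.0585)^t    t·PV
  1     4,250.00     4,015.1157     4,015.1157
  2     4,250.00     3,793.2128     7,586.4256
  3     4,250.00     3,583.5737    10,750.7212
  4     4,250.00     3,385.5208    13,542.0830
  5     4,250.00     3,198.4136    15,992.0678
  6     4,250.00     3,021.6472    18,129.8832
  7    54,250.00    36,438.7698   255,071.3884
  Σ                 57,436.2535   325,087.6848
Price P = Σ PV = 57,436.2535.
Macaulay duration = Σ(t·PV) / P = 325,087.6848 / 57,436.2535 = 5.65997 years.

5.660 years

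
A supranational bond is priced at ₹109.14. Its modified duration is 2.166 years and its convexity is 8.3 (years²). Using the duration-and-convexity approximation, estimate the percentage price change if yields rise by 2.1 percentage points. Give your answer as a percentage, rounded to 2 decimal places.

Duration effect: -D_mod·Δy = -2.166 × (+0.021) = -0.045486
Convexity effect: ½·C·(Δy)² = 0.5 × 8.3 × (0.021)² = +0.00183015
ΔP/P ≈ -0.045486 + 0.00183015 = -0.04365585
= -4.365585%.

-4.37%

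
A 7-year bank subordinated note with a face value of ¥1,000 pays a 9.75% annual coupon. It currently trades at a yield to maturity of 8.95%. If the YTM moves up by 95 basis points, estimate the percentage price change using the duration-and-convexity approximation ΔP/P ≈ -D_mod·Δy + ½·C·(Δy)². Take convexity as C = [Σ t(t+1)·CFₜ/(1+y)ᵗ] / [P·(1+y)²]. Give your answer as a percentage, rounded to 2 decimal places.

With y = 0.0895:
  t   CF        PV=CF/(1+0.0895)^t    t·PV        t(t+1)·PV
  1        97.50        89.4906        89.4906         178.9812
  2        97.50        82.1391       164.2783         492.8348
  3        97.50        75.3916       226.1748         904.6991
  4        97.50        69.1983       276.7934       1,383.9668
  5        97.50        63.5139       317.5693       1,905.4155
  6        97.50        58.2963       349.7780       2,448.4458
  7     1,097.50       602.3014     4,216.1099      33,728.8795
  Σ                  1,040.3313     5,640.1942      41,043.2228
P = 1,040.3313; D_Mac = 5.42154 yrs; D_mod = 4.97617 yrs; C = 33.23650.
Duration effect: -4.97617 × (+0.0095) = -0.047274
Convexity effect: 0.5 × 33.23650 × (0.0095)² = +0.0014998
ΔP/P ≈ -0.047274 + 0.0014998 = -0.045774 = -4.5774%.

-4.58%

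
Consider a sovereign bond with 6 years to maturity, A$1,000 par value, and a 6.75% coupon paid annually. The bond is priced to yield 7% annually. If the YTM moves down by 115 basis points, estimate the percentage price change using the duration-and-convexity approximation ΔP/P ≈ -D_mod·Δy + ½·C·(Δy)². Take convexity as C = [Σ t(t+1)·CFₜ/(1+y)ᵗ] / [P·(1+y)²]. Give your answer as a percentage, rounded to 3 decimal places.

+5.701%

With y = 0.07:
  t   CF        PV=CF/(1+0.07)^t    t·PV        t(t+1)·PV
  1        67.50        63.0841        63.0841         126.1682
  2        67.50        58.9571       117.9142         353.7427
  3        67.50        55.1001       165.3003         661.2013
  4        67.50        51.4954       205.9817       1,029.9085
  5        67.50        48.1266       240.6328       1,443.7970
  6     1,067.50       711.3203     4,267.9219      29,875.4536
  Σ                    988.0837     5,060.8351      33,490.2713
P = 988.0837; D_Mac = 5.12187 yrs; D_mod = 4.78679 yrs; C = 29.60448.
Duration effect: -4.78679 × (-0.0115) = +0.055048
Convexity effect: 0.5 × 29.60448 × (-0.0115)² = +0.0019576
ΔP/P ≈ +0.055048 + 0.0019576 = +0.057006 = +5.7006%.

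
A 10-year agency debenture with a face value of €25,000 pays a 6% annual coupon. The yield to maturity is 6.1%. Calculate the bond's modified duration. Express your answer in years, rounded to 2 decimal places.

Periodic yield y = 0.061. First find Macaulay duration:
  t   CF        PV=CF/(1+0.061)^t    t·PV
  1     1,500.00     1,413.7606     1,413.7606
  2     1,500.00     1,332.4794     2,664.9587
  3     1,500.00     1,255.8712     3,767.6137
  4     1,500.00     1,183.6675     4,734.6700
  5     1,500.00     1,115.6150     5,578.0749
  6     1,500.00     1,051.4750     6,308.8501
  7     1,500.00       991.0226     6,937.1584
  8     1,500.00       934.0458     7,472.3667
  9     1,500.00       880.3448     7,923.1032
  10   26,500.00    14,658.5845   146,585.8450
  Σ                 24,816.8664   193,386.4013
P = 24,816.8664; Macaulay duration = 193,386.4013 / 24,816.8664 = 7.79254 years.
Modified duration = D_Mac / (1 + y) = 7.79254 / 1.061 = 7.34452 years.

7.34 years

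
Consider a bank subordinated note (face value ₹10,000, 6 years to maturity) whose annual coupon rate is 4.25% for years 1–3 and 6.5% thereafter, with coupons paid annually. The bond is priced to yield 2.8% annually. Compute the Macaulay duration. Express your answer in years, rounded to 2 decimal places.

Periodic yield y = 0.028. Discount each cash flow and weight by its year:
  t   CF        PV=CF/(1+0.028)^t    t·PV
  1       425.00       413.4241       413.4241
  2       425.00       402.1635       804.3271
  3       425.00       391.2097     1,173.6290
  4       650.00       582.0240     2,328.0960
  5       650.00       566.1712     2,830.8561
  6    10,650.00     9,023.8303    54,142.9818
  Σ                 11,378.8229    61,693.3142
Price P = Σ PV = 11,378.8229.
Macaulay duration = Σ(t·PV) / P = 61,693.3142 / 11,378.8229 = 5.42177 years.

5.42 years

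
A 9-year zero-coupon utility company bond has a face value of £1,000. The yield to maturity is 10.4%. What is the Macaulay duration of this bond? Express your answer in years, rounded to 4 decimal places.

9.0000 years

A zero-coupon bond has a single cash flow at maturity, so its Macaulay duration equals its maturity: 9 years.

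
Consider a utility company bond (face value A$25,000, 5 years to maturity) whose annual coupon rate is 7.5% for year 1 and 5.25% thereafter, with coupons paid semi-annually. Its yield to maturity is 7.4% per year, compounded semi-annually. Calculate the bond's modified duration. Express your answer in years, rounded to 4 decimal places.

Periodic yield y = 0.037. First find Macaulay duration:
  t   CF        PV=CF/(1+0.037)^t    t·PV
  1       937.50       904.0501       904.0501
  2       937.50       871.7938     1,743.5875
  3       656.25       588.4818     1,765.4454
  4       656.25       567.4849     2,269.9395
  5       656.25       547.2371     2,736.1855
  6       656.25       527.7118     3,166.2706
  7       656.25       508.8831     3,562.1816
  8       656.25       490.7262     3,925.8098
  9       656.25       473.2172     4,258.9547
  10   25,656.25    17,840.4422   178,404.4221
  Σ                 23,320.0282   202,736.8469
P = 23,320.0282; Macaulay duration = 202,736.8469 / 23,320.0282 = 8.69368 half-year periods = 4.34684 years.
Modified duration = D_Mac / (1 + y) = 4.34684 / 1.037 = 4.19175 years.

4.1917 years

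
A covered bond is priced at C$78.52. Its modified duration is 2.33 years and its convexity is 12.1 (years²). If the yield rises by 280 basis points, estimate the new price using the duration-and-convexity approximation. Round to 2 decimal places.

Duration effect: -D_mod·Δy = -2.33 × (+0.028) = -0.065240
Convexity effect: ½·C·(Δy)² = 0.5 × 12.1 × (0.028)² = +0.0047432
ΔP/P ≈ -0.065240 + 0.0047432 = -0.0604968
New price ≈ 78.52 × (1 - 0.0604968) = 73.769791264.

C$73.77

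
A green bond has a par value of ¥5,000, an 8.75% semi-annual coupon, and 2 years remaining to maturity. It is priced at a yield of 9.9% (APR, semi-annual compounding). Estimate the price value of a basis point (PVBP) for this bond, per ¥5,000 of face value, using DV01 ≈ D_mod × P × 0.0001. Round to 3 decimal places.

¥0.876

Periodic yield y = 0.0495.
  t   CF        PV=CF/(1+0.0495)^t    t·PV
  1       218.75       208.4326       208.4326
  2       218.75       198.6018       397.2036
  3       218.75       189.2347       567.7040
  4     5,218.75     4,301.6663    17,206.6654
  Σ                  4,897.9354    18,380.0056
P = 4,897.9354; D_Mac = 3.75260 half-year periods = 1.87630 yrs; D_mod = 1.78780 yrs.
DV01 ≈ 1.78780 × 4,897.9354 × 0.0001 = 0.875655.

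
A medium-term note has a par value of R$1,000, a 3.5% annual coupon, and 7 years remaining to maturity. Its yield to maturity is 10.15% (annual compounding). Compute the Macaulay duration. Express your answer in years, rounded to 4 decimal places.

6.1536 years

Periodic yield y = 0.1015. Discount each cash flow and weight by its year:
  t   CF        PV=CF/(1+0.1015)^t    t·PV
  1        35.00        31.7749        31.7749
  2        35.00        28.8469        57.6938
  3        35.00        26.1887        78.5662
  4        35.00        23.7755        95.1021
  5        35.00        21.5847       107.9234
  6        35.00        19.5957       117.5743
  7     1,035.00       526.0764     3,682.5350
  Σ                    677.8428     4,171.1695
Price P = Σ PV = 677.8428.
Macaulay duration = Σ(t·PV) / P = 4,171.1695 / 677.8428 = 6.15359 years.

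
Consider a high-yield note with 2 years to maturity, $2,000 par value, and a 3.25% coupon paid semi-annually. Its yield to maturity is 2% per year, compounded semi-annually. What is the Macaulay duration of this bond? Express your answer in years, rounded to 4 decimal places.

Periodic yield y = 0.01. Discount each cash flow and weight by its period:
  t   CF        PV=CF/(1+0.01)^t    t·PV
  1        32.50        32.1782        32.1782
  2        32.50        31.8596        63.7192
  3        32.50        31.5442        94.6325
  4     2,032.50     1,953.1926     7,812.7702
  Σ                  2,048.7746     8,003.3002
Price P = Σ PV = 2,048.7746.
Macaulay duration = Σ(t·PV) / P = 8,003.3002 / 2,048.7746 = 3.90638 half-year periods.
In years: 3.90638 / 2 = 1.95319 years.

1.9532 years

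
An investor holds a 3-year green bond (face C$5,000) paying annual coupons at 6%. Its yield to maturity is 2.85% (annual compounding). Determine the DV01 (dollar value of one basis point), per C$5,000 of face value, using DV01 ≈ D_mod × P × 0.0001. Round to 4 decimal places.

C$1.5045

Periodic yield y = 0.0285.
  t   CF        PV=CF/(1+0.0285)^t    t·PV
  1       300.00       291.6869       291.6869
  2       300.00       283.6042       567.2084
  3     5,300.00     4,871.5031    14,614.5092
  Σ                  5,446.7942    15,473.4046
P = 5,446.7942; D_Mac = 2.84083 yrs; D_mod = 2.76211 yrs.
DV01 ≈ 2.76211 × 5,446.7942 × 0.0001 = 1.504463.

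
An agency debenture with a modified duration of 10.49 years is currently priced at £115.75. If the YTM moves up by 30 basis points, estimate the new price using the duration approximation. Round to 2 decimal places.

Duration approximation: ΔP/P ≈ -D_mod · Δy = -10.49 × (+0.003) = -0.031470.
New price ≈ 115.75 × (1 - 0.031470) = 112.1073475.

£112.11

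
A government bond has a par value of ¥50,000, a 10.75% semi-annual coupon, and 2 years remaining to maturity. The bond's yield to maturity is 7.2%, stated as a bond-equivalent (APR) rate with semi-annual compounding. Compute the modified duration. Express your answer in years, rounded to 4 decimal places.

1.7927 years

Periodic yield y = 0.036. First find Macaulay duration:
  t   CF        PV=CF/(1+0.036)^t    t·PV
  1     2,687.50     2,594.1120     2,594.1120
  2     2,687.50     2,503.9691     5,007.9382
  3     2,687.50     2,416.9586     7,250.8757
  4    52,687.50    45,737.0943   182,948.3773
  Σ                 53,252.1339   197,801.3031
P = 53,252.1339; Macaulay duration = 197,801.3031 / 53,252.1339 = 3.71443 half-year periods = 1.85721 years.
Modified duration = D_Mac / (1 + y) = 1.85721 / 1.036 = 1.79268 years.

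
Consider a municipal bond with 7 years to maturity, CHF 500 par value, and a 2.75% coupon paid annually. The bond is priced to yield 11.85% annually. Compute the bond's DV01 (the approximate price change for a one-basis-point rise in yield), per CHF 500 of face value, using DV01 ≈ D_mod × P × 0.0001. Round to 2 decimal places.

CHF 0.16

Periodic yield y = 0.1185.
  t   CF        PV=CF/(1+0.1185)^t    t·PV
  1        13.75        12.2932        12.2932
  2        13.75        10.9908        21.9817
  3        13.75         9.8264        29.4792
  4        13.75         8.7853        35.1414
  5        13.75         7.8546        39.2729
  6        13.75         7.0224        42.1345
  7       513.75       234.5848     1,642.0938
  Σ                    291.3577     1,822.3967
P = 291.3577; D_Mac = 6.25484 yrs; D_mod = 5.59217 yrs.
DV01 ≈ 5.59217 × 291.3577 × 0.0001 = 0.162932.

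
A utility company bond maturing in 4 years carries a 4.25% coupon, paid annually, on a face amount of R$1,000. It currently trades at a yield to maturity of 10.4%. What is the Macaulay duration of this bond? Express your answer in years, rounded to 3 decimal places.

3.731 years

Periodic yield y = 0.104. Discount each cash flow and weight by its year:
  t   CF        PV=CF/(1+0.104)^t    t·PV
  1        42.50        38.4964        38.4964
  2        42.50        34.8699        69.7398
  3        42.50        31.5851        94.7552
  4     1,042.50       701.7780     2,807.1121
  Σ                    806.7294     3,010.1035
Price P = Σ PV = 806.7294.
Macaulay duration = Σ(t·PV) / P = 3,010.1035 / 806.7294 = 3.73124 years.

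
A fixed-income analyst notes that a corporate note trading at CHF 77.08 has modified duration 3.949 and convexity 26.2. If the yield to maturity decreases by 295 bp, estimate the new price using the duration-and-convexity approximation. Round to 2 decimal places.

CHF 86.94

Duration effect: -D_mod·Δy = -3.949 × (-0.0295) = +0.1164955
Convexity effect: ½·C·(Δy)² = 0.5 × 26.2 × (-0.0295)² = +0.011400275
ΔP/P ≈ +0.1164955 + 0.011400275 = +0.127895775
New price ≈ 77.08 × (1 + 0.127895775) = 86.938206337.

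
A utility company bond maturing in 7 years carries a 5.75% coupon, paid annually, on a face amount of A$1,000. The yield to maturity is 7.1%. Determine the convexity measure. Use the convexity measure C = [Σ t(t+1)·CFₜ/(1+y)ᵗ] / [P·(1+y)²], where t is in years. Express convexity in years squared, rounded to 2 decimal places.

With y = 0.071:
  t   CF        PV=CF/(1+0.071)^t    t·PV        t(t+1)·PV
  1        57.50        53.6881        53.6881         107.3763
  2        57.50        50.1290       100.2580         300.7739
  3        57.50        46.8058       140.4173         561.6693
  4        57.50        43.7029       174.8115         874.0574
  5        57.50        40.8057       204.0283       1,224.1700
  6        57.50        38.1005       228.6032       1,600.2223
  7     1,057.50       654.2656     4,579.8591      36,638.8731
  Σ                    927.4976     5,481.6656      41,307.1423
P = 927.4976.
Convexity = Σ t(t+1)·PV / [P·(1+y)²] = 41,307.1423 / (927.4976 × 1.147041) = 38.82696.

38.83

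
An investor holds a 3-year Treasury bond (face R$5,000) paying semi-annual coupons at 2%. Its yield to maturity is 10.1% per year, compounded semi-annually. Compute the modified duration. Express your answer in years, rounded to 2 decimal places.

2.78 years

Periodic yield y = 0.0505. First find Macaulay duration:
  t   CF        PV=CF/(1+0.0505)^t    t·PV
  1        50.00        47.5964        47.5964
  2        50.00        45.3083        90.6166
  3        50.00        43.1302       129.3907
  4        50.00        41.0569       164.2275
  5        50.00        39.0832       195.4158
  6     5,050.00     3,757.6389    22,545.8331
  Σ                  3,973.8138    23,173.0801
P = 3,973.8138; Macaulay duration = 23,173.0801 / 3,973.8138 = 5.83145 half-year periods = 2.91572 years.
Modified duration = D_Mac / (1 + y) = 2.91572 / 1.0505 = 2.77556 years.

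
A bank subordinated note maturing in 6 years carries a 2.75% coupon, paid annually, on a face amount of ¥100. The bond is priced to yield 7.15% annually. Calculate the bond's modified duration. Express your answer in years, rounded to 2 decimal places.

5.18 years

Periodic yield y = 0.0715. First find Macaulay duration:
  t   CF        PV=CF/(1+0.0715)^t    t·PV
  1         2.75         2.5665         2.5665
  2         2.75         2.3952         4.7905
  3         2.75         2.2354         6.7062
  4         2.75         2.0862         8.3450
  5         2.75         1.9470         9.7351
  6       102.75        67.8936       407.3615
  Σ                     79.1240       439.5048
P = 79.1240; Macaulay duration = 439.5048 / 79.1240 = 5.55463 years.
Modified duration = D_Mac / (1 + y) = 5.55463 / 1.0715 = 5.18398 years.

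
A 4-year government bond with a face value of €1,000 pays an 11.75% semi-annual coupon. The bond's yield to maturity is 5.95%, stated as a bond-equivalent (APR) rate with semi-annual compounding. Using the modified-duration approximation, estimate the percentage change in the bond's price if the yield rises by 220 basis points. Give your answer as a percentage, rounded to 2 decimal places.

Periodic yield y = 0.02975. Modified duration first:
  t   CF        PV=CF/(1+0.02975)^t    t·PV
  1        58.75        57.0527        57.0527
  2        58.75        55.4044       110.8088
  3        58.75        53.8037       161.4112
  4        58.75        52.2493       208.9973
  5        58.75        50.7398       253.6991
  6        58.75        49.2739       295.6435
  7        58.75        47.8504       334.9526
  8     1,058.75       837.4117     6,699.2935
  Σ                  1,203.7859     8,121.8586
P = 1,203.7859; D_Mac = 6.74693 half-year periods = 3.37346 yrs; D_mod = 3.37346/(1+0.02975) = 3.27600 yrs.
ΔP/P ≈ -D_mod · Δy = -3.27600 × (+0.022) = -0.072072 = -7.2072%.

-7.21%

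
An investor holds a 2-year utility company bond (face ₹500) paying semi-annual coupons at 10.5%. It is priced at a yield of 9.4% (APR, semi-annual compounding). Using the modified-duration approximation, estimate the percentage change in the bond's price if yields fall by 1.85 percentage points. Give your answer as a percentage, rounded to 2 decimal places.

+3.28%

Periodic yield y = 0.047. Modified duration first:
  t   CF        PV=CF/(1+0.047)^t    t·PV
  1        26.25        25.0716        25.0716
  2        26.25        23.9462        47.8923
  3        26.25        22.8712        68.6136
  4       526.25       437.9307     1,751.7228
  Σ                    509.8197     1,893.3004
P = 509.8197; D_Mac = 3.71367 half-year periods = 1.85683 yrs; D_mod = 1.85683/(1+0.047) = 1.77348 yrs.
ΔP/P ≈ -D_mod · Δy = -1.77348 × (-0.0185) = +0.032809 = +3.2809%.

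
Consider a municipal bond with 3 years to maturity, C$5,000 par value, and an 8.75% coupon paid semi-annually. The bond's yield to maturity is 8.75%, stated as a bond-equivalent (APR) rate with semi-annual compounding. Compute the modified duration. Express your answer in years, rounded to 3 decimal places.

2.589 years

Periodic yield y = 0.04375. First find Macaulay duration:
  t   CF        PV=CF/(1+0.04375)^t    t·PV
  1       218.75       209.5808       209.5808
  2       218.75       200.7960       401.5920
  3       218.75       192.3794       577.1382
  4       218.75       184.3156       737.2624
  5       218.75       176.5898       882.9490
  6     5,218.75     4,036.3383    24,218.0300
  Σ                  5,000.0000    27,026.5525
P = 5,000.0000; Macaulay duration = 27,026.5525 / 5,000.0000 = 5.40531 half-year periods = 2.70266 years.
Modified duration = D_Mac / (1 + y) = 2.70266 / 1.04375 = 2.58937 years.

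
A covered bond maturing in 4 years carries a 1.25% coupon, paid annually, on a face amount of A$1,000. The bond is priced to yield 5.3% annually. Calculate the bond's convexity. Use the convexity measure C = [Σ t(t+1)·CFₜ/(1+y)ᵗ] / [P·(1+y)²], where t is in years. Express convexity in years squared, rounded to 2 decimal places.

17.56

With y = 0.053:
  t   CF        PV=CF/(1+0.053)^t    t·PV        t(t+1)·PV
  1        12.50        11.8708        11.8708          23.7417
  2        12.50        11.2734        22.5467          67.6401
  3        12.50        10.7059        32.1178         128.4713
  4     1,012.50       823.5340     3,294.1361      16,470.6805
  Σ                    857.3842     3,360.6715      16,690.5336
P = 857.3842.
Convexity = Σ t(t+1)·PV / [P·(1+y)²] = 16,690.5336 / (857.3842 × 1.108809) = 17.55650.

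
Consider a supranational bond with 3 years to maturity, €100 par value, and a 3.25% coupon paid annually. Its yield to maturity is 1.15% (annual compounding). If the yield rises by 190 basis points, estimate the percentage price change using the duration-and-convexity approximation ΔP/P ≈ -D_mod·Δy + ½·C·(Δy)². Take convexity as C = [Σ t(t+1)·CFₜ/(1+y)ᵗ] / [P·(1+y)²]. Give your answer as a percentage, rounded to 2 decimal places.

With y = 0.0115:
  t   CF        PV=CF/(1+0.0115)^t    t·PV        t(t+1)·PV
  1         3.25         3.2130         3.2130           6.4261
  2         3.25         3.1765         6.3530          19.0591
  3       103.25        99.7683       299.3048       1,197.2191
  Σ                    106.1578       308.8709       1,222.7043
P = 106.1578; D_Mac = 2.90954 yrs; D_mod = 2.87646 yrs; C = 11.25739.
Duration effect: -2.87646 × (+0.019) = -0.054653
Convexity effect: 0.5 × 11.25739 × (0.019)² = +0.0020320
ΔP/P ≈ -0.054653 + 0.0020320 = -0.052621 = -5.2621%.

-5.26%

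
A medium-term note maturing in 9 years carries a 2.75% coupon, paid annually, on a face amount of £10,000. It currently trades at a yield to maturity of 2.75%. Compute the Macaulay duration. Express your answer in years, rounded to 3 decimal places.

8.094 years

Periodic yield y = 0.0275. Discount each cash flow and weight by its year:
  t   CF        PV=CF/(1+0.0275)^t    t·PV
  1       275.00       267.6399       267.6399
  2       275.00       260.4768       520.9536
  3       275.00       253.5054       760.5162
  4       275.00       246.7206       986.8823
  5       275.00       240.1173     1,200.5867
  6       275.00       233.6909     1,402.1451
  7       275.00       227.4364     1,592.0545
  8       275.00       221.3492     1,770.7940
  9    10,275.00     8,049.0635    72,441.5718
  Σ                 10,000.0000    80,943.1441
Price P = Σ PV = 10,000.0000.
Macaulay duration = Σ(t·PV) / P = 80,943.1441 / 10,000.0000 = 8.09431 years.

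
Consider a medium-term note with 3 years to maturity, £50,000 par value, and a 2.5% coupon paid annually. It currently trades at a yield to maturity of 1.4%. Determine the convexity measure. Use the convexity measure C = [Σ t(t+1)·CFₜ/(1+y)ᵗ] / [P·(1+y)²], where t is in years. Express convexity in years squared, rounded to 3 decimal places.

11.301

With y = 0.014:
  t   CF        PV=CF/(1+0.014)^t    t·PV        t(t+1)·PV
  1     1,250.00     1,232.7416     1,232.7416       2,465.4832
  2     1,250.00     1,215.7215     2,431.4430       7,294.3291
  3    51,250.00    49,156.3927   147,469.1780     589,876.7120
  Σ                 51,604.8558   151,133.3626     599,636.5243
P = 51,604.8558.
Convexity = Σ t(t+1)·PV / [P·(1+y)²] = 599,636.5243 / (51,604.8558 × 1.028196) = 11.30112.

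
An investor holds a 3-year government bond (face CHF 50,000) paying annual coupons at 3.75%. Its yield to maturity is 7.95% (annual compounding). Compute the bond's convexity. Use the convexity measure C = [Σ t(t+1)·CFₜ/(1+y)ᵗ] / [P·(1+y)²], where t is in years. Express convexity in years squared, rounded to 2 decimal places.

With y = 0.0795:
  t   CF        PV=CF/(1+0.0795)^t    t·PV        t(t+1)·PV
  1     1,875.00     1,736.9152     1,736.9152       3,473.8305
  2     1,875.00     1,608.9998     3,217.9995       9,653.9985
  3    51,875.00    41,237.2950   123,711.8850     494,847.5401
  Σ                 44,583.2100   128,666.7998     507,975.3692
P = 44,583.2100.
Convexity = Σ t(t+1)·PV / [P·(1+y)²] = 507,975.3692 / (44,583.2100 × 1.165320) = 9.77746.

9.78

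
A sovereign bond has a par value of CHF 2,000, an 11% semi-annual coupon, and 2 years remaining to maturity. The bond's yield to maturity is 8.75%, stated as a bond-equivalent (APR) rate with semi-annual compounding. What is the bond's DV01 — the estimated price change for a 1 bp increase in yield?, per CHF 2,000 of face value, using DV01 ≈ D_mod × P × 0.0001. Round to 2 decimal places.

CHF 0.37

Periodic yield y = 0.04375.
  t   CF        PV=CF/(1+0.04375)^t    t·PV
  1       110.00       105.3892       105.3892
  2       110.00       100.9717       201.9434
  3       110.00        96.7394       290.2181
  4     2,110.00     1,777.8557     7,111.4227
  Σ                  2,080.9560     7,708.9734
P = 2,080.9560; D_Mac = 3.70453 half-year periods = 1.85227 yrs; D_mod = 1.77463 yrs.
DV01 ≈ 1.77463 × 2,080.9560 × 0.0001 = 0.369292.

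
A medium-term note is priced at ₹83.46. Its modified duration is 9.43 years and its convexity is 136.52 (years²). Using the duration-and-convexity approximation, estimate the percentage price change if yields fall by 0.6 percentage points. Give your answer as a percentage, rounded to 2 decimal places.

+5.90%

Duration effect: -D_mod·Δy = -9.43 × (-0.006) = +0.056580
Convexity effect: ½·C·(Δy)² = 0.5 × 136.52 × (-0.006)² = +0.00245736
ΔP/P ≈ +0.056580 + 0.00245736 = +0.05903736
= +5.903736%.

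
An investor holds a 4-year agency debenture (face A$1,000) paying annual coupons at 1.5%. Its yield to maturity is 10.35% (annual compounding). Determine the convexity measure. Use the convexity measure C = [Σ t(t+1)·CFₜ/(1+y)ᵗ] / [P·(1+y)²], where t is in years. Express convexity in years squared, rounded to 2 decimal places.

15.85

With y = 0.1035:
  t   CF        PV=CF/(1+0.1035)^t    t·PV        t(t+1)·PV
  1        15.00        13.5931        13.5931          27.1862
  2        15.00        12.3182        24.6364          73.9091
  3        15.00        11.1628        33.4885         133.9539
  4     1,015.00       684.5051     2,738.0204      13,690.1021
  Σ                    721.5792     2,809.7384      13,925.1514
P = 721.5792.
Convexity = Σ t(t+1)·PV / [P·(1+y)²] = 13,925.1514 / (721.5792 × 1.217712) = 15.84788.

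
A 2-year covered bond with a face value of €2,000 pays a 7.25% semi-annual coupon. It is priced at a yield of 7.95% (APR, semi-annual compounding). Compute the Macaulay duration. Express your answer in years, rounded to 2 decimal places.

Periodic yield y = 0.03975. Discount each cash flow and weight by its period:
  t   CF        PV=CF/(1+0.03975)^t    t·PV
  1        72.50        69.7283        69.7283
  2        72.50        67.0626       134.1251
  3        72.50        64.4987       193.4962
  4     2,072.50     1,773.2862     7,093.1446
  Σ                  1,974.5758     7,490.4943
Price P = Σ PV = 1,974.5758.
Macaulay duration = Σ(t·PV) / P = 7,490.4943 / 1,974.5758 = 3.79347 half-year periods.
In years: 3.79347 / 2 = 1.89674 years.

1.90 years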